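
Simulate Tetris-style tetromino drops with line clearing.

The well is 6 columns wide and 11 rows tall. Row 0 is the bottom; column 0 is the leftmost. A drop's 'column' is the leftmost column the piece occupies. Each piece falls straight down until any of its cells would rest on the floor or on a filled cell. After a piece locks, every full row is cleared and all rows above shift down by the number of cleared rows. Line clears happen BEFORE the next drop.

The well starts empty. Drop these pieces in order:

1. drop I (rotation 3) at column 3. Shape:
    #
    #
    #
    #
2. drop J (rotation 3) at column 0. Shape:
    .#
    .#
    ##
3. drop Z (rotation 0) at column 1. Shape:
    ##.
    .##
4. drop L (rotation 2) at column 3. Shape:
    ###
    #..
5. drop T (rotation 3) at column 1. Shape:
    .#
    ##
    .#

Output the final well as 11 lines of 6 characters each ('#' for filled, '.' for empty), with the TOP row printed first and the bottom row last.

Drop 1: I rot3 at col 3 lands with bottom-row=0; cleared 0 line(s) (total 0); column heights now [0 0 0 4 0 0], max=4
Drop 2: J rot3 at col 0 lands with bottom-row=0; cleared 0 line(s) (total 0); column heights now [1 3 0 4 0 0], max=4
Drop 3: Z rot0 at col 1 lands with bottom-row=4; cleared 0 line(s) (total 0); column heights now [1 6 6 5 0 0], max=6
Drop 4: L rot2 at col 3 lands with bottom-row=5; cleared 0 line(s) (total 0); column heights now [1 6 6 7 7 7], max=7
Drop 5: T rot3 at col 1 lands with bottom-row=6; cleared 0 line(s) (total 0); column heights now [1 8 9 7 7 7], max=9

Answer: ......
......
..#...
.##...
..####
.###..
..##..
...#..
.#.#..
.#.#..
##.#..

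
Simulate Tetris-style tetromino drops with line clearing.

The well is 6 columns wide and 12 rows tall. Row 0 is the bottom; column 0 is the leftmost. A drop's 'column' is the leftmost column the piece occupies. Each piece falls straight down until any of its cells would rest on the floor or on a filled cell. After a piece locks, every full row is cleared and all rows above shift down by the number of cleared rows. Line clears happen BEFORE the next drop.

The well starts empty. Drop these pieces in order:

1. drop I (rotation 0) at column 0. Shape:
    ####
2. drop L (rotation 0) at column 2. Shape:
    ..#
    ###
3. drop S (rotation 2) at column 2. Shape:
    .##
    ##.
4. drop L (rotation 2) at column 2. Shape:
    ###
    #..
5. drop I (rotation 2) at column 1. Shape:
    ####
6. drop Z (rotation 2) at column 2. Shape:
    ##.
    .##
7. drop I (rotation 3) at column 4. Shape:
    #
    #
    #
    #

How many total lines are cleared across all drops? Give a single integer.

Answer: 0

Derivation:
Drop 1: I rot0 at col 0 lands with bottom-row=0; cleared 0 line(s) (total 0); column heights now [1 1 1 1 0 0], max=1
Drop 2: L rot0 at col 2 lands with bottom-row=1; cleared 0 line(s) (total 0); column heights now [1 1 2 2 3 0], max=3
Drop 3: S rot2 at col 2 lands with bottom-row=2; cleared 0 line(s) (total 0); column heights now [1 1 3 4 4 0], max=4
Drop 4: L rot2 at col 2 lands with bottom-row=3; cleared 0 line(s) (total 0); column heights now [1 1 5 5 5 0], max=5
Drop 5: I rot2 at col 1 lands with bottom-row=5; cleared 0 line(s) (total 0); column heights now [1 6 6 6 6 0], max=6
Drop 6: Z rot2 at col 2 lands with bottom-row=6; cleared 0 line(s) (total 0); column heights now [1 6 8 8 7 0], max=8
Drop 7: I rot3 at col 4 lands with bottom-row=7; cleared 0 line(s) (total 0); column heights now [1 6 8 8 11 0], max=11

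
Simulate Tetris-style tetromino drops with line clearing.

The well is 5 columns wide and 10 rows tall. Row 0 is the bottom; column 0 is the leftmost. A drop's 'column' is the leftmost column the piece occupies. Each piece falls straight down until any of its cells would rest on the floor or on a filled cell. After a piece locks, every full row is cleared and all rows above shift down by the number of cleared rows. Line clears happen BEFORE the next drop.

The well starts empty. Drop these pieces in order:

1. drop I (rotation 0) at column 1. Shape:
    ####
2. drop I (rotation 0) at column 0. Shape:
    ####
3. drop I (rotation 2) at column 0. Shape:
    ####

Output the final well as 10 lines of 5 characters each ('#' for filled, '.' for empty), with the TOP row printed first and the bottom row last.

Answer: .....
.....
.....
.....
.....
.....
.....
####.
####.
.####

Derivation:
Drop 1: I rot0 at col 1 lands with bottom-row=0; cleared 0 line(s) (total 0); column heights now [0 1 1 1 1], max=1
Drop 2: I rot0 at col 0 lands with bottom-row=1; cleared 0 line(s) (total 0); column heights now [2 2 2 2 1], max=2
Drop 3: I rot2 at col 0 lands with bottom-row=2; cleared 0 line(s) (total 0); column heights now [3 3 3 3 1], max=3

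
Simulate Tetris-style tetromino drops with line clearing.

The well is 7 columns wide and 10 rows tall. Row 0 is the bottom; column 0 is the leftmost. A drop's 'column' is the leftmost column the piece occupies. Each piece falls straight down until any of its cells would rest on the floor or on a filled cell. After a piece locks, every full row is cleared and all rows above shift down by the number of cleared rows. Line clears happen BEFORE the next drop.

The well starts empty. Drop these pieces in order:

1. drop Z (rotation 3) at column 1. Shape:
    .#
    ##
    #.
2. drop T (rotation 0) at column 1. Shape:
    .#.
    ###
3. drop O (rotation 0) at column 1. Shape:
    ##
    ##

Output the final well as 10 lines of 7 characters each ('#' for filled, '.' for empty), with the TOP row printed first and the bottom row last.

Answer: .......
.......
.......
.##....
.##....
..#....
.###...
..#....
.##....
.#.....

Derivation:
Drop 1: Z rot3 at col 1 lands with bottom-row=0; cleared 0 line(s) (total 0); column heights now [0 2 3 0 0 0 0], max=3
Drop 2: T rot0 at col 1 lands with bottom-row=3; cleared 0 line(s) (total 0); column heights now [0 4 5 4 0 0 0], max=5
Drop 3: O rot0 at col 1 lands with bottom-row=5; cleared 0 line(s) (total 0); column heights now [0 7 7 4 0 0 0], max=7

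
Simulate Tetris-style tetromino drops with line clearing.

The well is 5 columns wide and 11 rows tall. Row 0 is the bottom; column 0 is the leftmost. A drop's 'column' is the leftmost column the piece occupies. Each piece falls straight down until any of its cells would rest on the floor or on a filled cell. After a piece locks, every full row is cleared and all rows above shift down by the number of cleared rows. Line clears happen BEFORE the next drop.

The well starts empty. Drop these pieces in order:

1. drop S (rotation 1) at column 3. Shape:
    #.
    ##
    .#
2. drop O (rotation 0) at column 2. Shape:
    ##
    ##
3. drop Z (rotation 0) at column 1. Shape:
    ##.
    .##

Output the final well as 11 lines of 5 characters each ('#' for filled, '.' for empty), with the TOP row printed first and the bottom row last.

Drop 1: S rot1 at col 3 lands with bottom-row=0; cleared 0 line(s) (total 0); column heights now [0 0 0 3 2], max=3
Drop 2: O rot0 at col 2 lands with bottom-row=3; cleared 0 line(s) (total 0); column heights now [0 0 5 5 2], max=5
Drop 3: Z rot0 at col 1 lands with bottom-row=5; cleared 0 line(s) (total 0); column heights now [0 7 7 6 2], max=7

Answer: .....
.....
.....
.....
.##..
..##.
..##.
..##.
...#.
...##
....#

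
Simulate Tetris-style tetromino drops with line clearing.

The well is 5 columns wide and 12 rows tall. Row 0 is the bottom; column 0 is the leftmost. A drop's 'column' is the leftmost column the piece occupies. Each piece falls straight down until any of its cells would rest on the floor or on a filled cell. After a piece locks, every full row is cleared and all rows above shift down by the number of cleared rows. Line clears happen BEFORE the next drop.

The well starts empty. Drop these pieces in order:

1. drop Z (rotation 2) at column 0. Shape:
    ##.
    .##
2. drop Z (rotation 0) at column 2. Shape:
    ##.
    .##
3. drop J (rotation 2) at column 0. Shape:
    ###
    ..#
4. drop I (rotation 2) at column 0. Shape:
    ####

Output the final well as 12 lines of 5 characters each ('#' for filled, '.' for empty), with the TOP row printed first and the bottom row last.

Answer: .....
.....
.....
.....
.....
.....
.....
####.
###..
..#..
####.
.####

Derivation:
Drop 1: Z rot2 at col 0 lands with bottom-row=0; cleared 0 line(s) (total 0); column heights now [2 2 1 0 0], max=2
Drop 2: Z rot0 at col 2 lands with bottom-row=0; cleared 0 line(s) (total 0); column heights now [2 2 2 2 1], max=2
Drop 3: J rot2 at col 0 lands with bottom-row=2; cleared 0 line(s) (total 0); column heights now [4 4 4 2 1], max=4
Drop 4: I rot2 at col 0 lands with bottom-row=4; cleared 0 line(s) (total 0); column heights now [5 5 5 5 1], max=5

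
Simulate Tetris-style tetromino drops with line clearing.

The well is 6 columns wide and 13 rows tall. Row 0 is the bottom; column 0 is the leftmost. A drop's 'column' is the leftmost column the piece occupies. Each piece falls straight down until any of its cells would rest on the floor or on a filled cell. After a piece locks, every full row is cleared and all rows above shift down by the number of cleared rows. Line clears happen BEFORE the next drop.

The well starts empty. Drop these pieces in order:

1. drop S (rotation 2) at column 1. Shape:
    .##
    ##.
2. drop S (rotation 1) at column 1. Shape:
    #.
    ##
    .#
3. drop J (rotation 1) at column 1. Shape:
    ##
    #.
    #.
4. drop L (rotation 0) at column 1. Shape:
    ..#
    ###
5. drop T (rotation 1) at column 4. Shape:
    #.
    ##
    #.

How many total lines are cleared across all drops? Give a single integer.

Drop 1: S rot2 at col 1 lands with bottom-row=0; cleared 0 line(s) (total 0); column heights now [0 1 2 2 0 0], max=2
Drop 2: S rot1 at col 1 lands with bottom-row=2; cleared 0 line(s) (total 0); column heights now [0 5 4 2 0 0], max=5
Drop 3: J rot1 at col 1 lands with bottom-row=5; cleared 0 line(s) (total 0); column heights now [0 8 8 2 0 0], max=8
Drop 4: L rot0 at col 1 lands with bottom-row=8; cleared 0 line(s) (total 0); column heights now [0 9 9 10 0 0], max=10
Drop 5: T rot1 at col 4 lands with bottom-row=0; cleared 0 line(s) (total 0); column heights now [0 9 9 10 3 2], max=10

Answer: 0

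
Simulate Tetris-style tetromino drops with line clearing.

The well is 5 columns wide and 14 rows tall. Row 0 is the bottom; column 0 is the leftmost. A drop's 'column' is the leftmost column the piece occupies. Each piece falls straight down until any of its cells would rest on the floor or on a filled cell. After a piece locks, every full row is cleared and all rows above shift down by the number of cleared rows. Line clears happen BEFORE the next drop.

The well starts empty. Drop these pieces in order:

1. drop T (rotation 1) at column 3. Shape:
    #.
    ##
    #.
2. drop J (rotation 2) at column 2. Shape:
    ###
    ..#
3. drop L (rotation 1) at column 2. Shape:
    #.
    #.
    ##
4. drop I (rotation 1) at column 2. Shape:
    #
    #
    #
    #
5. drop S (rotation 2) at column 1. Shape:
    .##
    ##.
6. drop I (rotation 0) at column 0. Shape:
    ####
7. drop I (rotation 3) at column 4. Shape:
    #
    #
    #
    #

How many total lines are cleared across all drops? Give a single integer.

Drop 1: T rot1 at col 3 lands with bottom-row=0; cleared 0 line(s) (total 0); column heights now [0 0 0 3 2], max=3
Drop 2: J rot2 at col 2 lands with bottom-row=2; cleared 0 line(s) (total 0); column heights now [0 0 4 4 4], max=4
Drop 3: L rot1 at col 2 lands with bottom-row=4; cleared 0 line(s) (total 0); column heights now [0 0 7 5 4], max=7
Drop 4: I rot1 at col 2 lands with bottom-row=7; cleared 0 line(s) (total 0); column heights now [0 0 11 5 4], max=11
Drop 5: S rot2 at col 1 lands with bottom-row=11; cleared 0 line(s) (total 0); column heights now [0 12 13 13 4], max=13
Drop 6: I rot0 at col 0 lands with bottom-row=13; cleared 0 line(s) (total 0); column heights now [14 14 14 14 4], max=14
Drop 7: I rot3 at col 4 lands with bottom-row=4; cleared 0 line(s) (total 0); column heights now [14 14 14 14 8], max=14

Answer: 0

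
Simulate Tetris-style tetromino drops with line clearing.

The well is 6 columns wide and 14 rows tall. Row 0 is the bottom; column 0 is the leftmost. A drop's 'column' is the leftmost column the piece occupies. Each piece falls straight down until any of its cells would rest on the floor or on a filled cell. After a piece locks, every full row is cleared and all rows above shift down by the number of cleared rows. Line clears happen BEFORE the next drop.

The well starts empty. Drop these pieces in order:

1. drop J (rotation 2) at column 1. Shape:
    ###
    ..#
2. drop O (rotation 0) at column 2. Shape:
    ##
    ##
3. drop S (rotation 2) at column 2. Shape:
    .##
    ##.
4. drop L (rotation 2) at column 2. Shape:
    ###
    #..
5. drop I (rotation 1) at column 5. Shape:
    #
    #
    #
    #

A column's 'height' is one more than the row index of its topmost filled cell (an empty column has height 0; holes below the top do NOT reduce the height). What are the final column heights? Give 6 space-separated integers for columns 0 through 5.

Drop 1: J rot2 at col 1 lands with bottom-row=0; cleared 0 line(s) (total 0); column heights now [0 2 2 2 0 0], max=2
Drop 2: O rot0 at col 2 lands with bottom-row=2; cleared 0 line(s) (total 0); column heights now [0 2 4 4 0 0], max=4
Drop 3: S rot2 at col 2 lands with bottom-row=4; cleared 0 line(s) (total 0); column heights now [0 2 5 6 6 0], max=6
Drop 4: L rot2 at col 2 lands with bottom-row=5; cleared 0 line(s) (total 0); column heights now [0 2 7 7 7 0], max=7
Drop 5: I rot1 at col 5 lands with bottom-row=0; cleared 0 line(s) (total 0); column heights now [0 2 7 7 7 4], max=7

Answer: 0 2 7 7 7 4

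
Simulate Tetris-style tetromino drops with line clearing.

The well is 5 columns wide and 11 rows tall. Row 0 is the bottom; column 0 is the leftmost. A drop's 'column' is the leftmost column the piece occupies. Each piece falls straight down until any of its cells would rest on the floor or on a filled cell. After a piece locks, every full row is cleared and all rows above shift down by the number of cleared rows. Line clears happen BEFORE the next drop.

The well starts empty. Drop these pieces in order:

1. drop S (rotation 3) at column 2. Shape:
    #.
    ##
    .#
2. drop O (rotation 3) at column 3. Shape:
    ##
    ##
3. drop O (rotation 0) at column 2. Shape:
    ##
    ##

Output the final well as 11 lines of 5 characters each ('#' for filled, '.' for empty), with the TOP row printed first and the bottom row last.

Answer: .....
.....
.....
.....
.....
..##.
..##.
...##
..###
..##.
...#.

Derivation:
Drop 1: S rot3 at col 2 lands with bottom-row=0; cleared 0 line(s) (total 0); column heights now [0 0 3 2 0], max=3
Drop 2: O rot3 at col 3 lands with bottom-row=2; cleared 0 line(s) (total 0); column heights now [0 0 3 4 4], max=4
Drop 3: O rot0 at col 2 lands with bottom-row=4; cleared 0 line(s) (total 0); column heights now [0 0 6 6 4], max=6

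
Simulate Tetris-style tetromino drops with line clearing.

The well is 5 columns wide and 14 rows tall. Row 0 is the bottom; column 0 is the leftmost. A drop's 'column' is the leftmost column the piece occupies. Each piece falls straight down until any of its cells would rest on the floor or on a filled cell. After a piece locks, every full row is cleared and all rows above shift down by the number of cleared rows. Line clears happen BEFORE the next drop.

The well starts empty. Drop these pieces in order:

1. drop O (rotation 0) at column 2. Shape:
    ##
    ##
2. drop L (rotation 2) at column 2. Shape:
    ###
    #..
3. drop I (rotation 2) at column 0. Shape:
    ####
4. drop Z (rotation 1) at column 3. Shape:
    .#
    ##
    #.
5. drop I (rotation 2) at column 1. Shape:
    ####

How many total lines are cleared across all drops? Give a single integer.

Answer: 0

Derivation:
Drop 1: O rot0 at col 2 lands with bottom-row=0; cleared 0 line(s) (total 0); column heights now [0 0 2 2 0], max=2
Drop 2: L rot2 at col 2 lands with bottom-row=2; cleared 0 line(s) (total 0); column heights now [0 0 4 4 4], max=4
Drop 3: I rot2 at col 0 lands with bottom-row=4; cleared 0 line(s) (total 0); column heights now [5 5 5 5 4], max=5
Drop 4: Z rot1 at col 3 lands with bottom-row=5; cleared 0 line(s) (total 0); column heights now [5 5 5 7 8], max=8
Drop 5: I rot2 at col 1 lands with bottom-row=8; cleared 0 line(s) (total 0); column heights now [5 9 9 9 9], max=9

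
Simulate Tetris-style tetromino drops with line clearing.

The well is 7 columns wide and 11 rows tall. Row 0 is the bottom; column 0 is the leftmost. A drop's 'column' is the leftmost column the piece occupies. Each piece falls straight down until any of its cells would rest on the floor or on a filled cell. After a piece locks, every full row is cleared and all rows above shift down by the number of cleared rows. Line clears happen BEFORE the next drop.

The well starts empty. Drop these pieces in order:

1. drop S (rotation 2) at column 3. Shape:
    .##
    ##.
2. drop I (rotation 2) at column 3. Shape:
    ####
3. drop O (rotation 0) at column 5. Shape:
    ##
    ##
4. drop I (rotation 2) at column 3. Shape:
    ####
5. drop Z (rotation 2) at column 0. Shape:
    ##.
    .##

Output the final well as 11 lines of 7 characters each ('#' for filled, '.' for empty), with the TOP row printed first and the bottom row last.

Answer: .......
.......
.......
.......
.......
...####
.....##
.....##
...####
##..##.
.####..

Derivation:
Drop 1: S rot2 at col 3 lands with bottom-row=0; cleared 0 line(s) (total 0); column heights now [0 0 0 1 2 2 0], max=2
Drop 2: I rot2 at col 3 lands with bottom-row=2; cleared 0 line(s) (total 0); column heights now [0 0 0 3 3 3 3], max=3
Drop 3: O rot0 at col 5 lands with bottom-row=3; cleared 0 line(s) (total 0); column heights now [0 0 0 3 3 5 5], max=5
Drop 4: I rot2 at col 3 lands with bottom-row=5; cleared 0 line(s) (total 0); column heights now [0 0 0 6 6 6 6], max=6
Drop 5: Z rot2 at col 0 lands with bottom-row=0; cleared 0 line(s) (total 0); column heights now [2 2 1 6 6 6 6], max=6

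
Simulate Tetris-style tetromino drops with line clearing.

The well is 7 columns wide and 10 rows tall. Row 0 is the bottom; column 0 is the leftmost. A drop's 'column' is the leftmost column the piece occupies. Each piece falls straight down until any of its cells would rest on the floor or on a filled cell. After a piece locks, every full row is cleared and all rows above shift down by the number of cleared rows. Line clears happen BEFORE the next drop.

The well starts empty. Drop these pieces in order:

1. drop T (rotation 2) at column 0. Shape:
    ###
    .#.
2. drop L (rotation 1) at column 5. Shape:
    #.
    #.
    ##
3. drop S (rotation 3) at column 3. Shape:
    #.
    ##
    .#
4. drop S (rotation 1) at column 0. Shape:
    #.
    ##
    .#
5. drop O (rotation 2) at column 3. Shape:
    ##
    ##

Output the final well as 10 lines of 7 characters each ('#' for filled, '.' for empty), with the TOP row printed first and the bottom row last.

Answer: .......
.......
.......
.......
.......
#..##..
##.##..
.#.#.#.
######.
.#..###

Derivation:
Drop 1: T rot2 at col 0 lands with bottom-row=0; cleared 0 line(s) (total 0); column heights now [2 2 2 0 0 0 0], max=2
Drop 2: L rot1 at col 5 lands with bottom-row=0; cleared 0 line(s) (total 0); column heights now [2 2 2 0 0 3 1], max=3
Drop 3: S rot3 at col 3 lands with bottom-row=0; cleared 0 line(s) (total 0); column heights now [2 2 2 3 2 3 1], max=3
Drop 4: S rot1 at col 0 lands with bottom-row=2; cleared 0 line(s) (total 0); column heights now [5 4 2 3 2 3 1], max=5
Drop 5: O rot2 at col 3 lands with bottom-row=3; cleared 0 line(s) (total 0); column heights now [5 4 2 5 5 3 1], max=5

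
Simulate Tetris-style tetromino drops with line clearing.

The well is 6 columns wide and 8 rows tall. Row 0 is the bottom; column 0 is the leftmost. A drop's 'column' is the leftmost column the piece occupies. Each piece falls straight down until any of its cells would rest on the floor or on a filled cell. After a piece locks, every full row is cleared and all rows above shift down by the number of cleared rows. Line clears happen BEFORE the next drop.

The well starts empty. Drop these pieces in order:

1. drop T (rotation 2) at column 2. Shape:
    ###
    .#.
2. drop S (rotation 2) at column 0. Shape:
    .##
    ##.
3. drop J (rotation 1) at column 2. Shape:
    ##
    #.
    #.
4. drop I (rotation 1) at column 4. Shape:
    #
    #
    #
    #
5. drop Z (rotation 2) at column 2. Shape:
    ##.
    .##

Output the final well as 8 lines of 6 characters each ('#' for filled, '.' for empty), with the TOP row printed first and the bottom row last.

Drop 1: T rot2 at col 2 lands with bottom-row=0; cleared 0 line(s) (total 0); column heights now [0 0 2 2 2 0], max=2
Drop 2: S rot2 at col 0 lands with bottom-row=1; cleared 0 line(s) (total 0); column heights now [2 3 3 2 2 0], max=3
Drop 3: J rot1 at col 2 lands with bottom-row=3; cleared 0 line(s) (total 0); column heights now [2 3 6 6 2 0], max=6
Drop 4: I rot1 at col 4 lands with bottom-row=2; cleared 0 line(s) (total 0); column heights now [2 3 6 6 6 0], max=6
Drop 5: Z rot2 at col 2 lands with bottom-row=6; cleared 0 line(s) (total 0); column heights now [2 3 8 8 7 0], max=8

Answer: ..##..
...##.
..###.
..#.#.
..#.#.
.##.#.
#####.
...#..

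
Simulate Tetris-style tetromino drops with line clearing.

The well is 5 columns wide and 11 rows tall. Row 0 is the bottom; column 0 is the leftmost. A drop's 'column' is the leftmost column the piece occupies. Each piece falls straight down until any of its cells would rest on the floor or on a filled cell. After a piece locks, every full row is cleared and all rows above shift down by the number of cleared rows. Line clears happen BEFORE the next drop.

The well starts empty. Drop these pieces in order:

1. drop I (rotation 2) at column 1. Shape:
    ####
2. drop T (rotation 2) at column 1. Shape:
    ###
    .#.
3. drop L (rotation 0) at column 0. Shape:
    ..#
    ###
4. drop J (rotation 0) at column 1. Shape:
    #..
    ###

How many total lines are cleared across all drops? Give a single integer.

Answer: 0

Derivation:
Drop 1: I rot2 at col 1 lands with bottom-row=0; cleared 0 line(s) (total 0); column heights now [0 1 1 1 1], max=1
Drop 2: T rot2 at col 1 lands with bottom-row=1; cleared 0 line(s) (total 0); column heights now [0 3 3 3 1], max=3
Drop 3: L rot0 at col 0 lands with bottom-row=3; cleared 0 line(s) (total 0); column heights now [4 4 5 3 1], max=5
Drop 4: J rot0 at col 1 lands with bottom-row=5; cleared 0 line(s) (total 0); column heights now [4 7 6 6 1], max=7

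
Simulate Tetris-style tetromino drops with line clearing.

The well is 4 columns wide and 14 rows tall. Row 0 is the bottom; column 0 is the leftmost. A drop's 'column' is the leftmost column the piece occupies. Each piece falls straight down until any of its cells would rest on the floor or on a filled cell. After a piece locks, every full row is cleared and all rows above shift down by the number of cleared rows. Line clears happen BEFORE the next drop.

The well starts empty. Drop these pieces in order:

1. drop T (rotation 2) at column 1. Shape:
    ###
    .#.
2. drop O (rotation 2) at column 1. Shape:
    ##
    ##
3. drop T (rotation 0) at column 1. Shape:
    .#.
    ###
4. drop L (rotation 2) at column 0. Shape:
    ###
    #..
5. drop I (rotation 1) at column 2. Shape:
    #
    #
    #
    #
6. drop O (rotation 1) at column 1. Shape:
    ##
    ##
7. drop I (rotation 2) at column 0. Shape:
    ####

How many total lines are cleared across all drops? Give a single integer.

Drop 1: T rot2 at col 1 lands with bottom-row=0; cleared 0 line(s) (total 0); column heights now [0 2 2 2], max=2
Drop 2: O rot2 at col 1 lands with bottom-row=2; cleared 0 line(s) (total 0); column heights now [0 4 4 2], max=4
Drop 3: T rot0 at col 1 lands with bottom-row=4; cleared 0 line(s) (total 0); column heights now [0 5 6 5], max=6
Drop 4: L rot2 at col 0 lands with bottom-row=5; cleared 0 line(s) (total 0); column heights now [7 7 7 5], max=7
Drop 5: I rot1 at col 2 lands with bottom-row=7; cleared 0 line(s) (total 0); column heights now [7 7 11 5], max=11
Drop 6: O rot1 at col 1 lands with bottom-row=11; cleared 0 line(s) (total 0); column heights now [7 13 13 5], max=13
Drop 7: I rot2 at col 0 lands with bottom-row=13; cleared 1 line(s) (total 1); column heights now [7 13 13 5], max=13

Answer: 1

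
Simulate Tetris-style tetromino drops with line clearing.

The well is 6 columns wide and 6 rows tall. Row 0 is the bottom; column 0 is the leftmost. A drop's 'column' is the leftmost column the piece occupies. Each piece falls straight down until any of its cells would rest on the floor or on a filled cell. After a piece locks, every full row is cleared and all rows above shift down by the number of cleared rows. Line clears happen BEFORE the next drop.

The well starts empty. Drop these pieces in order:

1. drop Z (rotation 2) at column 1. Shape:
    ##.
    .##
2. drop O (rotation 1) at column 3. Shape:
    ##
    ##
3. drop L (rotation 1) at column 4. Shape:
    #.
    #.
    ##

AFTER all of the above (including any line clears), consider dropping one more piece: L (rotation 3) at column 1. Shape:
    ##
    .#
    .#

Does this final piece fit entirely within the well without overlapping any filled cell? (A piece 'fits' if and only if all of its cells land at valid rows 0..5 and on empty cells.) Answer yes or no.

Drop 1: Z rot2 at col 1 lands with bottom-row=0; cleared 0 line(s) (total 0); column heights now [0 2 2 1 0 0], max=2
Drop 2: O rot1 at col 3 lands with bottom-row=1; cleared 0 line(s) (total 0); column heights now [0 2 2 3 3 0], max=3
Drop 3: L rot1 at col 4 lands with bottom-row=3; cleared 0 line(s) (total 0); column heights now [0 2 2 3 6 4], max=6
Test piece L rot3 at col 1 (width 2): heights before test = [0 2 2 3 6 4]; fits = True

Answer: yes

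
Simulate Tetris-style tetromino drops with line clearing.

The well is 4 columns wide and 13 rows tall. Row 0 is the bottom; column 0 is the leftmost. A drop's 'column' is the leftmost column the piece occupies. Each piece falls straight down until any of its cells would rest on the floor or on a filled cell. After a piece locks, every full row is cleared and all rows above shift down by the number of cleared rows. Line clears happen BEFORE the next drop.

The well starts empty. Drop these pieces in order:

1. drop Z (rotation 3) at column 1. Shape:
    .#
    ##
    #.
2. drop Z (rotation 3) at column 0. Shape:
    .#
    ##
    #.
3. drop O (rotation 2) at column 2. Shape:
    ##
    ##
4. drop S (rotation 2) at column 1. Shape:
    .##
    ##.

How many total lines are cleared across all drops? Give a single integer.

Answer: 0

Derivation:
Drop 1: Z rot3 at col 1 lands with bottom-row=0; cleared 0 line(s) (total 0); column heights now [0 2 3 0], max=3
Drop 2: Z rot3 at col 0 lands with bottom-row=1; cleared 0 line(s) (total 0); column heights now [3 4 3 0], max=4
Drop 3: O rot2 at col 2 lands with bottom-row=3; cleared 0 line(s) (total 0); column heights now [3 4 5 5], max=5
Drop 4: S rot2 at col 1 lands with bottom-row=5; cleared 0 line(s) (total 0); column heights now [3 6 7 7], max=7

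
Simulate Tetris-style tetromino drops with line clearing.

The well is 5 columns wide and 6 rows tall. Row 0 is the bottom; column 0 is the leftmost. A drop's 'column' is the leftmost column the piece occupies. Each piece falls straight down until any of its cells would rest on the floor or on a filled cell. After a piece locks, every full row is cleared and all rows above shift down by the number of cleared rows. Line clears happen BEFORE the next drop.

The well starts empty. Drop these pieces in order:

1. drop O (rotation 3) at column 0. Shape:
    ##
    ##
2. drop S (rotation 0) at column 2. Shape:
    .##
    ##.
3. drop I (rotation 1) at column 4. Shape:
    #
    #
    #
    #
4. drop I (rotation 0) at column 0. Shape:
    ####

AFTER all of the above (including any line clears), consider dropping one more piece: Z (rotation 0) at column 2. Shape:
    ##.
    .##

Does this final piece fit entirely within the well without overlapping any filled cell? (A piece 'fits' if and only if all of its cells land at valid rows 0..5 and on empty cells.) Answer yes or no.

Drop 1: O rot3 at col 0 lands with bottom-row=0; cleared 0 line(s) (total 0); column heights now [2 2 0 0 0], max=2
Drop 2: S rot0 at col 2 lands with bottom-row=0; cleared 0 line(s) (total 0); column heights now [2 2 1 2 2], max=2
Drop 3: I rot1 at col 4 lands with bottom-row=2; cleared 0 line(s) (total 0); column heights now [2 2 1 2 6], max=6
Drop 4: I rot0 at col 0 lands with bottom-row=2; cleared 1 line(s) (total 1); column heights now [2 2 1 2 5], max=5
Test piece Z rot0 at col 2 (width 3): heights before test = [2 2 1 2 5]; fits = False

Answer: no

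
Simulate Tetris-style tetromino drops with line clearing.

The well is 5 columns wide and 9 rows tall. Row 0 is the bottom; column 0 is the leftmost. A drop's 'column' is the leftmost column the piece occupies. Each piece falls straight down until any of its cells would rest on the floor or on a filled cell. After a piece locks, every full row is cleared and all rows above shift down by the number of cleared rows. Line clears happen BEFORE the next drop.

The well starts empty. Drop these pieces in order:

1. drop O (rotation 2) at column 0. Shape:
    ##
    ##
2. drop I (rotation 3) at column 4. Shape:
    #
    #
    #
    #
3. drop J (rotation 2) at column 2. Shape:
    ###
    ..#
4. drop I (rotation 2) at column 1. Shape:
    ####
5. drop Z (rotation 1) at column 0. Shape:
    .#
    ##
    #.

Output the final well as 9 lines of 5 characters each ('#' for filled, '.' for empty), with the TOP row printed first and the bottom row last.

Answer: .....
.#...
##...
..###
....#
....#
....#
##..#
##..#

Derivation:
Drop 1: O rot2 at col 0 lands with bottom-row=0; cleared 0 line(s) (total 0); column heights now [2 2 0 0 0], max=2
Drop 2: I rot3 at col 4 lands with bottom-row=0; cleared 0 line(s) (total 0); column heights now [2 2 0 0 4], max=4
Drop 3: J rot2 at col 2 lands with bottom-row=4; cleared 0 line(s) (total 0); column heights now [2 2 6 6 6], max=6
Drop 4: I rot2 at col 1 lands with bottom-row=6; cleared 0 line(s) (total 0); column heights now [2 7 7 7 7], max=7
Drop 5: Z rot1 at col 0 lands with bottom-row=6; cleared 1 line(s) (total 1); column heights now [7 8 6 6 6], max=8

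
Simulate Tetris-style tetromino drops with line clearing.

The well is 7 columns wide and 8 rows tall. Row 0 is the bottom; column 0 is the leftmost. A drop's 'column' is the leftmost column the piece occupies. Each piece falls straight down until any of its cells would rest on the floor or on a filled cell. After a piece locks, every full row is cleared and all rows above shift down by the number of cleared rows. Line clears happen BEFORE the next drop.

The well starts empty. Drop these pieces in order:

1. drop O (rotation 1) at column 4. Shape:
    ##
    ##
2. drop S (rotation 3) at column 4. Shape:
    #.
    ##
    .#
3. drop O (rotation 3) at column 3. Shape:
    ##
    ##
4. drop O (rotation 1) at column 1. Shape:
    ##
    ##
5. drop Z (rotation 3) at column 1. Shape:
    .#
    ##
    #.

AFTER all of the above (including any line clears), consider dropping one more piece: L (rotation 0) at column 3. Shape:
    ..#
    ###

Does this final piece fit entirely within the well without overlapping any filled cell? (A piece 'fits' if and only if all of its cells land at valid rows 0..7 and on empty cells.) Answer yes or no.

Answer: no

Derivation:
Drop 1: O rot1 at col 4 lands with bottom-row=0; cleared 0 line(s) (total 0); column heights now [0 0 0 0 2 2 0], max=2
Drop 2: S rot3 at col 4 lands with bottom-row=2; cleared 0 line(s) (total 0); column heights now [0 0 0 0 5 4 0], max=5
Drop 3: O rot3 at col 3 lands with bottom-row=5; cleared 0 line(s) (total 0); column heights now [0 0 0 7 7 4 0], max=7
Drop 4: O rot1 at col 1 lands with bottom-row=0; cleared 0 line(s) (total 0); column heights now [0 2 2 7 7 4 0], max=7
Drop 5: Z rot3 at col 1 lands with bottom-row=2; cleared 0 line(s) (total 0); column heights now [0 4 5 7 7 4 0], max=7
Test piece L rot0 at col 3 (width 3): heights before test = [0 4 5 7 7 4 0]; fits = False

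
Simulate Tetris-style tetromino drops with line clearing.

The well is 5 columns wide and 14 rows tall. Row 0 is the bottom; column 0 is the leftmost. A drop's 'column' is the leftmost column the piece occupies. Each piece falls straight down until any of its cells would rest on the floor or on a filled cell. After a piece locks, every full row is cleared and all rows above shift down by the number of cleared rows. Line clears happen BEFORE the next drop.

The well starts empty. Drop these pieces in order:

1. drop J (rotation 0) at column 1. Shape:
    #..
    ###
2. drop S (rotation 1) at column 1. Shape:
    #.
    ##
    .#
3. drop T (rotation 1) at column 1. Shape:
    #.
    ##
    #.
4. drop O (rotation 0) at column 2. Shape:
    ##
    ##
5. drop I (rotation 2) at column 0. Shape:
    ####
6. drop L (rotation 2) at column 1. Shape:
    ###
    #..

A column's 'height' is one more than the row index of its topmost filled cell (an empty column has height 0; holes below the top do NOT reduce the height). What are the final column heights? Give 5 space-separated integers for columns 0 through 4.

Drop 1: J rot0 at col 1 lands with bottom-row=0; cleared 0 line(s) (total 0); column heights now [0 2 1 1 0], max=2
Drop 2: S rot1 at col 1 lands with bottom-row=1; cleared 0 line(s) (total 0); column heights now [0 4 3 1 0], max=4
Drop 3: T rot1 at col 1 lands with bottom-row=4; cleared 0 line(s) (total 0); column heights now [0 7 6 1 0], max=7
Drop 4: O rot0 at col 2 lands with bottom-row=6; cleared 0 line(s) (total 0); column heights now [0 7 8 8 0], max=8
Drop 5: I rot2 at col 0 lands with bottom-row=8; cleared 0 line(s) (total 0); column heights now [9 9 9 9 0], max=9
Drop 6: L rot2 at col 1 lands with bottom-row=9; cleared 0 line(s) (total 0); column heights now [9 11 11 11 0], max=11

Answer: 9 11 11 11 0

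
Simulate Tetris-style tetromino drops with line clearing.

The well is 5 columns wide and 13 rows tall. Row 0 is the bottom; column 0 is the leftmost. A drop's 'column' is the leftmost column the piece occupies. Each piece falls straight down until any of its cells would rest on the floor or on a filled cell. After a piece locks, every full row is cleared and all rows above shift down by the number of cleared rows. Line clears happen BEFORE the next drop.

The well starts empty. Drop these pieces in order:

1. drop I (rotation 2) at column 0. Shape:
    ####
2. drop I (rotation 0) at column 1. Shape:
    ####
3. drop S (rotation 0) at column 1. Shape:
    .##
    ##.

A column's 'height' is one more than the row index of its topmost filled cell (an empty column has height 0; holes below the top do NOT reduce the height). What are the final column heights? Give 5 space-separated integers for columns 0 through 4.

Drop 1: I rot2 at col 0 lands with bottom-row=0; cleared 0 line(s) (total 0); column heights now [1 1 1 1 0], max=1
Drop 2: I rot0 at col 1 lands with bottom-row=1; cleared 0 line(s) (total 0); column heights now [1 2 2 2 2], max=2
Drop 3: S rot0 at col 1 lands with bottom-row=2; cleared 0 line(s) (total 0); column heights now [1 3 4 4 2], max=4

Answer: 1 3 4 4 2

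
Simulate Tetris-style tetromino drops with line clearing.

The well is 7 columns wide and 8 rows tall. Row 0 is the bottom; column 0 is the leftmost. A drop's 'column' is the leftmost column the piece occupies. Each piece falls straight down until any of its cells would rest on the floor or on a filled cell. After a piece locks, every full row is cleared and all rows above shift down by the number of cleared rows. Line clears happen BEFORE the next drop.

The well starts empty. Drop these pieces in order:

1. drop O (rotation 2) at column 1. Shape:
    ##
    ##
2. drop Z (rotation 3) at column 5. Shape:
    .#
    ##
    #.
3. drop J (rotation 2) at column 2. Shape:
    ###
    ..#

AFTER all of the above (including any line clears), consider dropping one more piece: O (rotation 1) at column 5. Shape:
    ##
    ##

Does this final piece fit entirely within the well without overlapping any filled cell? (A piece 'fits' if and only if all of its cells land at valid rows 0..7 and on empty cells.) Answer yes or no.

Drop 1: O rot2 at col 1 lands with bottom-row=0; cleared 0 line(s) (total 0); column heights now [0 2 2 0 0 0 0], max=2
Drop 2: Z rot3 at col 5 lands with bottom-row=0; cleared 0 line(s) (total 0); column heights now [0 2 2 0 0 2 3], max=3
Drop 3: J rot2 at col 2 lands with bottom-row=1; cleared 0 line(s) (total 0); column heights now [0 2 3 3 3 2 3], max=3
Test piece O rot1 at col 5 (width 2): heights before test = [0 2 3 3 3 2 3]; fits = True

Answer: yes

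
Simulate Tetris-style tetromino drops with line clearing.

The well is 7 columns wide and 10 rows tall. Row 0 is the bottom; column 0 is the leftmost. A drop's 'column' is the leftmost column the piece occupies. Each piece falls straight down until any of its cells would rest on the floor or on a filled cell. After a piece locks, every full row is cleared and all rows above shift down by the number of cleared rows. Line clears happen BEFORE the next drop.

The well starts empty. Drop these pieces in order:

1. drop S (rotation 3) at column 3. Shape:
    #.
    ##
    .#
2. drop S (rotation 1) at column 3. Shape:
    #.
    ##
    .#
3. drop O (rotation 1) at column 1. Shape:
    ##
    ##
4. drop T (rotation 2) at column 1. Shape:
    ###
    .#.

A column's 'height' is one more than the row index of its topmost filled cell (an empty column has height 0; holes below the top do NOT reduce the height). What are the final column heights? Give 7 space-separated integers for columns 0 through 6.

Drop 1: S rot3 at col 3 lands with bottom-row=0; cleared 0 line(s) (total 0); column heights now [0 0 0 3 2 0 0], max=3
Drop 2: S rot1 at col 3 lands with bottom-row=2; cleared 0 line(s) (total 0); column heights now [0 0 0 5 4 0 0], max=5
Drop 3: O rot1 at col 1 lands with bottom-row=0; cleared 0 line(s) (total 0); column heights now [0 2 2 5 4 0 0], max=5
Drop 4: T rot2 at col 1 lands with bottom-row=4; cleared 0 line(s) (total 0); column heights now [0 6 6 6 4 0 0], max=6

Answer: 0 6 6 6 4 0 0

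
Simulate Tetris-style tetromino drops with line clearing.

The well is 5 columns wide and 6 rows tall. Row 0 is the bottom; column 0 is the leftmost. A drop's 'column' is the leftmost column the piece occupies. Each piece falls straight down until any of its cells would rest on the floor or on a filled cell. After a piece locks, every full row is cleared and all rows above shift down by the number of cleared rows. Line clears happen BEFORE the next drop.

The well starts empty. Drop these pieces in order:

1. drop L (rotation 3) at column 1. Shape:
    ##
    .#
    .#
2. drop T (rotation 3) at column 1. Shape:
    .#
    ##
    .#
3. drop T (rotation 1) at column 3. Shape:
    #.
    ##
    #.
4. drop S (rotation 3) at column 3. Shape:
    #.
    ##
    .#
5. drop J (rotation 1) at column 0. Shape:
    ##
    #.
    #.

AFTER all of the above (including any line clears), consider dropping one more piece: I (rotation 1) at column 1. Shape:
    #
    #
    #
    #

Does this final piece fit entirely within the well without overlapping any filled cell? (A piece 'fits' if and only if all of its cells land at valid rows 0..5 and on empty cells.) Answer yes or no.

Drop 1: L rot3 at col 1 lands with bottom-row=0; cleared 0 line(s) (total 0); column heights now [0 3 3 0 0], max=3
Drop 2: T rot3 at col 1 lands with bottom-row=3; cleared 0 line(s) (total 0); column heights now [0 5 6 0 0], max=6
Drop 3: T rot1 at col 3 lands with bottom-row=0; cleared 0 line(s) (total 0); column heights now [0 5 6 3 2], max=6
Drop 4: S rot3 at col 3 lands with bottom-row=2; cleared 0 line(s) (total 0); column heights now [0 5 6 5 4], max=6
Drop 5: J rot1 at col 0 lands with bottom-row=3; cleared 0 line(s) (total 0); column heights now [6 6 6 5 4], max=6
Test piece I rot1 at col 1 (width 1): heights before test = [6 6 6 5 4]; fits = False

Answer: no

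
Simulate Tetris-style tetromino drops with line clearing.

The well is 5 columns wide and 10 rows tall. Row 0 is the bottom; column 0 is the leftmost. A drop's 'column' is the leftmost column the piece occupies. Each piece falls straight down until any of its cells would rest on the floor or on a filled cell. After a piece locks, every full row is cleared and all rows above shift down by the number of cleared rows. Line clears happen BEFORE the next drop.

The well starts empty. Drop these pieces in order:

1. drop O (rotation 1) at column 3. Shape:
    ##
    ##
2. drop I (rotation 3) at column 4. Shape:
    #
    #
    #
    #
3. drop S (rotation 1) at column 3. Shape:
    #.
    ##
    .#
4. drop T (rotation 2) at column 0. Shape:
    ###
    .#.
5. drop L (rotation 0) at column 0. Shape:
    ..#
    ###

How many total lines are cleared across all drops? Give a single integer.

Drop 1: O rot1 at col 3 lands with bottom-row=0; cleared 0 line(s) (total 0); column heights now [0 0 0 2 2], max=2
Drop 2: I rot3 at col 4 lands with bottom-row=2; cleared 0 line(s) (total 0); column heights now [0 0 0 2 6], max=6
Drop 3: S rot1 at col 3 lands with bottom-row=6; cleared 0 line(s) (total 0); column heights now [0 0 0 9 8], max=9
Drop 4: T rot2 at col 0 lands with bottom-row=0; cleared 1 line(s) (total 1); column heights now [0 1 0 8 7], max=8
Drop 5: L rot0 at col 0 lands with bottom-row=1; cleared 0 line(s) (total 1); column heights now [2 2 3 8 7], max=8

Answer: 1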